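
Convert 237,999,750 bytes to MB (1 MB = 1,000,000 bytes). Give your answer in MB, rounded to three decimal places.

237,999,750 bytes given.
1 MB = 10^6 bytes = 1,000,000 bytes
237,999,750 / 1,000,000 = 238.000 MB

238.000 MB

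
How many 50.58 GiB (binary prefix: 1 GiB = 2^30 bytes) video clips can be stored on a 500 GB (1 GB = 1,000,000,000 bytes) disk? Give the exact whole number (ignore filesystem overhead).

Capacity: 500 GB = 500,000,000,000 bytes
Per item: 50.58 GiB = 54,309,861,457.92 bytes
⌊500,000,000,000 / 54,309,861,457.92⌋ = 9

9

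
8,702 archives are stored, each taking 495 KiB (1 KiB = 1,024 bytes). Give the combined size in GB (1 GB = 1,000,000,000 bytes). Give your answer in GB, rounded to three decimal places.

Total = 8,702 × 495 KiB = 4,307,490 KiB
= 4,307,490 × 1,024 bytes = 4,410,869,760 bytes
1 GB = 1,000,000,000 bytes
4,410,869,760 / 1,000,000,000 = 4.411 GB

4.411 GB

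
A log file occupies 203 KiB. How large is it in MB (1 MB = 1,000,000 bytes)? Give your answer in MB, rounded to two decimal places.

0.21 MB

203 KiB = 203 × 2^10 bytes = 207,872 bytes
1 MB = 1,000,000 bytes
207,872 / 1,000,000 = 0.21 MB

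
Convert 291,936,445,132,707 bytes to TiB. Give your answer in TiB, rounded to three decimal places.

291,936,445,132,707 bytes given.
1 TiB = 1,099,511,627,776 bytes
291,936,445,132,707 / 1,099,511,627,776 = 265.515 TiB

265.515 TiB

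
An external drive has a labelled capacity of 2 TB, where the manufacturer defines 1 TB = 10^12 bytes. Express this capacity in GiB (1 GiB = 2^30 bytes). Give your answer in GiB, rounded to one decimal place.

2 TB × 1,000,000,000,000 bytes/TB = 2,000,000,000,000 bytes
1 GiB = 1,073,741,824 bytes
2,000,000,000,000 / 1,073,741,824 = 1,862.6 GiB

1,862.6 GiB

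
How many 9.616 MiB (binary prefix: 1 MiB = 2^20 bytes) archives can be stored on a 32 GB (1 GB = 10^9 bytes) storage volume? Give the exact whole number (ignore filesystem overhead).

3,173

Capacity: 32 GB = 32,000,000,000 bytes
Per item: 9.616 MiB = 10,083,106.816 bytes
⌊32,000,000,000 / 10,083,106.816⌋ = 3,173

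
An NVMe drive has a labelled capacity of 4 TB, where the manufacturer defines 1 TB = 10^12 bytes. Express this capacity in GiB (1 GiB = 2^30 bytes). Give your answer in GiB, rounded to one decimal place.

3,725.3 GiB

4 TB × 1,000,000,000,000 bytes/TB = 4,000,000,000,000 bytes
1 GiB = 2^30 bytes = 1,073,741,824 bytes
4,000,000,000,000 / 1,073,741,824 = 3,725.3 GiB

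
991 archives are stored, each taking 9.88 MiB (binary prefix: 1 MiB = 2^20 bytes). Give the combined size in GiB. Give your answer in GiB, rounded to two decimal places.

Total = 991 × 9.88 MiB = 9791.08 MiB
= 9791.08 × 1,048,576 bytes = 10,266,691,502.08 bytes
1 GiB = 1,073,741,824 bytes
10,266,691,502.08 / 1,073,741,824 = 9.56 GiB

9.56 GiB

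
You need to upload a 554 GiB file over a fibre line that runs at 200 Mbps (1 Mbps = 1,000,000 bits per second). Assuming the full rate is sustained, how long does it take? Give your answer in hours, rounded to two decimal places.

554 GiB = 594,852,970,496 bytes = 4,758,823,763,968 bits
200 Mbps = 200,000,000 bits/s
time = 4,758,823,763,968 / 200,000,000 = 23,794.1188 s
23,794.1188 s / 3600 = 6.61 hours

6.61 hours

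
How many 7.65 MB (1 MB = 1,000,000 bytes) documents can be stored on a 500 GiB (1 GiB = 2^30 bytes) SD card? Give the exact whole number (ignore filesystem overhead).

Capacity: 500 GiB = 536,870,912,000 bytes
Per item: 7.65 MB = 7,650,000 bytes
⌊536,870,912,000 / 7,650,000⌋ = 70,179

70,179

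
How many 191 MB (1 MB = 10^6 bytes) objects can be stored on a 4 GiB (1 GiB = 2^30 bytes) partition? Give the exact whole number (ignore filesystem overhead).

22

Capacity: 4 GiB = 4,294,967,296 bytes
Per item: 191 MB = 191,000,000 bytes
⌊4,294,967,296 / 191,000,000⌋ = 22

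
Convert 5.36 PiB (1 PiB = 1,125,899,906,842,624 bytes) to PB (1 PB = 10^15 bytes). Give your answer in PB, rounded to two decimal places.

6.03 PB

5.36 PiB × 1,125,899,906,842,624 bytes/PiB = 6,034,823,500,676,464.64 bytes
1 PB = 10^15 bytes = 1,000,000,000,000,000 bytes
6,034,823,500,676,464.64 / 1,000,000,000,000,000 = 6.03 PB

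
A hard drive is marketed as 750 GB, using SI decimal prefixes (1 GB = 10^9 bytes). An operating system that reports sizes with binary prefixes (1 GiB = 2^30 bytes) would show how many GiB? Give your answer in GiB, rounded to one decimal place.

750 GB = 750 × 10^9 bytes = 750,000,000,000 bytes
1 GiB = 1,073,741,824 bytes
750,000,000,000 / 1,073,741,824 = 698.5 GiB

698.5 GiB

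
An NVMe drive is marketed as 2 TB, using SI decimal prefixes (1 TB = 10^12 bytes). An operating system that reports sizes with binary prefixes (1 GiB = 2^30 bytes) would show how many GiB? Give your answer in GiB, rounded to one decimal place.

1,862.6 GiB

2 TB = 2 × 10^12 bytes = 2,000,000,000,000 bytes
1 GiB = 1,073,741,824 bytes
2,000,000,000,000 / 1,073,741,824 = 1,862.6 GiB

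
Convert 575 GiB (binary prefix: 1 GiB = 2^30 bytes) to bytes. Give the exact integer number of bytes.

617,401,548,800 bytes

575 × 1,073,741,824 = 617,401,548,800 bytes  (1 GiB = 2^30 bytes)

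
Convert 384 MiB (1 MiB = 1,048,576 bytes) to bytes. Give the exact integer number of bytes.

402,653,184 bytes

384 × 1,048,576 = 402,653,184 bytes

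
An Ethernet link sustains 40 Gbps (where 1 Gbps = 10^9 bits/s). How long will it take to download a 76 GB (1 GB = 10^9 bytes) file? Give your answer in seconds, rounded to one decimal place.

76 GB = 76,000,000,000 bytes = 608,000,000,000 bits
40 Gbps = 40,000,000,000 bits/s
time = 608,000,000,000 / 40,000,000,000 = 15.2 s

15.2 seconds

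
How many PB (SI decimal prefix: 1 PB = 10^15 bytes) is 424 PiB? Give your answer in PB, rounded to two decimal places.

477.38 PB

424 PiB = 424 × 2^50 bytes = 477,381,560,501,272,576 bytes
1 PB = 10^15 bytes = 1,000,000,000,000,000 bytes
477,381,560,501,272,576 / 1,000,000,000,000,000 = 477.38 PB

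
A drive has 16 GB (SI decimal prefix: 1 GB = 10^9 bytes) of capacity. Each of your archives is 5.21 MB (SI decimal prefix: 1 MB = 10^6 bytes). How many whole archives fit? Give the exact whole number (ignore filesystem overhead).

3,071

Capacity: 16 GB = 16,000,000,000 bytes
Per item: 5.21 MB = 5,210,000 bytes
⌊16,000,000,000 / 5,210,000⌋ = 3,071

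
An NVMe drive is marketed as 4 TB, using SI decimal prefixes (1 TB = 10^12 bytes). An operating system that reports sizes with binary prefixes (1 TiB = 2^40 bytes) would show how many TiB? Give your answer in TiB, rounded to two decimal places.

3.64 TiB

4 TB = 4 × 10^12 bytes = 4,000,000,000,000 bytes
1 TiB = 2^40 bytes = 1,099,511,627,776 bytes
4,000,000,000,000 / 1,099,511,627,776 = 3.64 TiB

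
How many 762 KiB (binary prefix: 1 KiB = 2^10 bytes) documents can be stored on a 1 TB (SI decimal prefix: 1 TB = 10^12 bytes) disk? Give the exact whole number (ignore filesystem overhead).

1,281,578

Capacity: 1 TB = 1,000,000,000,000 bytes
Per item: 762 KiB = 780,288 bytes
⌊1,000,000,000,000 / 780,288⌋ = 1,281,578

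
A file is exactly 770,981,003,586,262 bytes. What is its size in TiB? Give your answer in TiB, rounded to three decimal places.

770,981,003,586,262 bytes given.
1 TiB = 2^40 bytes = 1,099,511,627,776 bytes
770,981,003,586,262 / 1,099,511,627,776 = 701.203 TiB

701.203 TiB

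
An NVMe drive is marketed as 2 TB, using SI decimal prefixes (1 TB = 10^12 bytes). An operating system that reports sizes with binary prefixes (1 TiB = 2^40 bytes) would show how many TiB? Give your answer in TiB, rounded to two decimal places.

1.82 TiB

2 TB = 2 × 10^12 bytes = 2,000,000,000,000 bytes
1 TiB = 2^40 bytes = 1,099,511,627,776 bytes
2,000,000,000,000 / 1,099,511,627,776 = 1.82 TiB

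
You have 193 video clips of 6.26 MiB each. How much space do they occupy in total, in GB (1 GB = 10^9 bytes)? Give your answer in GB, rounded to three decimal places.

1.267 GB

Total = 193 × 6.26 MiB = 1208.18 MiB
= 1208.18 × 1,048,576 bytes = 1,266,868,551.68 bytes
1 GB = 1,000,000,000 bytes
1,266,868,551.68 / 1,000,000,000 = 1.267 GB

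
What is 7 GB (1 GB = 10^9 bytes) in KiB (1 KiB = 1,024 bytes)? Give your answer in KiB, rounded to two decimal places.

6,835,937.50 KiB

7 GB = 7 × 10^9 bytes = 7,000,000,000 bytes
1 KiB = 2^10 bytes = 1,024 bytes
7,000,000,000 / 1,024 = 6,835,937.50 KiB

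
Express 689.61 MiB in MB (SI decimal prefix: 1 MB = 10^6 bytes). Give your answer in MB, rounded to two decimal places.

723.11 MB

689.61 MiB × 1,048,576 bytes/MiB = 723,108,495.36 bytes
1 MB = 1,000,000 bytes
723,108,495.36 / 1,000,000 = 723.11 MB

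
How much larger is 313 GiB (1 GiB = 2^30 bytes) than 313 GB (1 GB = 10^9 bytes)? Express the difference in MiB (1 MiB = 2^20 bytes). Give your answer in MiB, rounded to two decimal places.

22,011.94 MiB

313 GiB = 313 × 1,073,741,824 = 336,081,190,912 bytes
313 GB = 313 × 1,000,000,000 = 313,000,000,000 bytes
difference = 23,081,190,912 bytes
23,081,190,912 / 1,048,576 = 22,011.94 MiB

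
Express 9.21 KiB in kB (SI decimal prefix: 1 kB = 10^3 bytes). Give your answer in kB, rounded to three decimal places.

9.431 kB

9.21 KiB × 1,024 bytes/KiB = 9,431.04 bytes
1 kB = 1,000 bytes
9,431.04 / 1,000 = 9.431 kB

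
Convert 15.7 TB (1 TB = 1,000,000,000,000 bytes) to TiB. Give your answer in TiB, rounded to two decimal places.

14.28 TiB

15.7 TB × 1,000,000,000,000 bytes/TB = 15,700,000,000,000 bytes
1 TiB = 1,099,511,627,776 bytes
15,700,000,000,000 / 1,099,511,627,776 = 14.28 TiB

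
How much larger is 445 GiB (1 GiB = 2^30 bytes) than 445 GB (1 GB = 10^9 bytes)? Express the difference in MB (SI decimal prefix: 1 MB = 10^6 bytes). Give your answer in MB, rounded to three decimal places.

445 GiB = 445 × 1,073,741,824 = 477,815,111,680 bytes
445 GB = 445 × 1,000,000,000 = 445,000,000,000 bytes
difference = 32,815,111,680 bytes
32,815,111,680 / 1,000,000 = 32,815.112 MB

32,815.112 MB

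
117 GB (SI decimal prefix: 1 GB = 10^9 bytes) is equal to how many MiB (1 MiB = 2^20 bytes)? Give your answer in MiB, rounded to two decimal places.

111,579.90 MiB

117 GB = 117 × 10^9 bytes = 117,000,000,000 bytes
1 MiB = 2^20 bytes = 1,048,576 bytes
117,000,000,000 / 1,048,576 = 111,579.90 MiB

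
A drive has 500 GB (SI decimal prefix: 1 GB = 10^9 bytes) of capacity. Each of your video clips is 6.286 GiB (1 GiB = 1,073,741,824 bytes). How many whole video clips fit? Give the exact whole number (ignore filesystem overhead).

Capacity: 500 GB = 500,000,000,000 bytes
Per item: 6.286 GiB = 6,749,541,105.664 bytes
⌊500,000,000,000 / 6,749,541,105.664⌋ = 74

74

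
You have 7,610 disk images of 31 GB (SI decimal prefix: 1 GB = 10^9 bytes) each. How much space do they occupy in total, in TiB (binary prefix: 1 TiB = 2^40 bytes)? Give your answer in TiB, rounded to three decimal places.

214.559 TiB

Total = 7,610 × 31 GB = 235,910 GB
= 235,910 × 1,000,000,000 bytes = 235,910,000,000,000 bytes
1 TiB = 1,099,511,627,776 bytes
235,910,000,000,000 / 1,099,511,627,776 = 214.559 TiB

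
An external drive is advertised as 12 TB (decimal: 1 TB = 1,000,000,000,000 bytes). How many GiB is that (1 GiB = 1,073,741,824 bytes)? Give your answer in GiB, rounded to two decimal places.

11,175.87 GiB

12 TB = 12 × 10^12 bytes = 12,000,000,000,000 bytes
1 GiB = 2^30 bytes = 1,073,741,824 bytes
12,000,000,000,000 / 1,073,741,824 = 11,175.87 GiB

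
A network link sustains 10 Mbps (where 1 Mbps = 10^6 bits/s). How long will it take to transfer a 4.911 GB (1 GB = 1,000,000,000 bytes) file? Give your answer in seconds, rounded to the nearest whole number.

4.911 GB = 4,911,000,000 bytes = 39,288,000,000 bits
10 Mbps = 10,000,000 bits/s
time = 39,288,000,000 / 10,000,000 = 3,929 s

3,929 seconds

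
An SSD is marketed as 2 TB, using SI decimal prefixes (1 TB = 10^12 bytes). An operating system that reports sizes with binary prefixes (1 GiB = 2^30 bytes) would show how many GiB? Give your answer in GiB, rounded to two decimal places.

1,862.65 GiB

2 TB × 1,000,000,000,000 bytes/TB = 2,000,000,000,000 bytes
1 GiB = 1,073,741,824 bytes
2,000,000,000,000 / 1,073,741,824 = 1,862.65 GiB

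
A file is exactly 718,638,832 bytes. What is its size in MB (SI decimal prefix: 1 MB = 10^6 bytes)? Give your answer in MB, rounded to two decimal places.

718.64 MB

718,638,832 bytes given.
1 MB = 1,000,000 bytes
718,638,832 / 1,000,000 = 718.64 MB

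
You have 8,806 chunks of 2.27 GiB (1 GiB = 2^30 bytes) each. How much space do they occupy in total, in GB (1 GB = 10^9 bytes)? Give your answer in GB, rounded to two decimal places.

21,463.69 GB

Total = 8,806 × 2.27 GiB = 19989.62 GiB
= 19989.62 × 1,073,741,824 bytes = 21,463,691,039,866.88 bytes
1 GB = 1,000,000,000 bytes
21,463,691,039,866.88 / 1,000,000,000 = 21,463.69 GB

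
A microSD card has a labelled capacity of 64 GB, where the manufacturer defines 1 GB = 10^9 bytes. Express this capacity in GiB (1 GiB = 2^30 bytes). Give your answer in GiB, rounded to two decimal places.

59.60 GiB

64 GB = 64 × 10^9 bytes = 64,000,000,000 bytes
1 GiB = 1,073,741,824 bytes
64,000,000,000 / 1,073,741,824 = 59.60 GiB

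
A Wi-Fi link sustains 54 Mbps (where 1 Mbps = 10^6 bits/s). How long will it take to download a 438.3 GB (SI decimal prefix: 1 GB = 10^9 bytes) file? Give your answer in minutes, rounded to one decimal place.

438.3 GB = 438,300,000,000 bytes = 3,506,400,000,000 bits
54 Mbps = 54,000,000 bits/s
time = 3,506,400,000,000 / 54,000,000 = 64,933.33 s
64,933.33 s / 60 = 1,082.2 minutes

1,082.2 minutes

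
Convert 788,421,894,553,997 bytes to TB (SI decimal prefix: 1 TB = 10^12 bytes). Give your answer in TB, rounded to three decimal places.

788,421,894,553,997 bytes given.
1 TB = 1,000,000,000,000 bytes
788,421,894,553,997 / 1,000,000,000,000 = 788.422 TB

788.422 TB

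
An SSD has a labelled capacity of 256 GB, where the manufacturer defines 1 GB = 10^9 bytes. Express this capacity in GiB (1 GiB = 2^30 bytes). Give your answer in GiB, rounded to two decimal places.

256 GB = 256 × 10^9 bytes = 256,000,000,000 bytes
1 GiB = 1,073,741,824 bytes
256,000,000,000 / 1,073,741,824 = 238.42 GiB

238.42 GiB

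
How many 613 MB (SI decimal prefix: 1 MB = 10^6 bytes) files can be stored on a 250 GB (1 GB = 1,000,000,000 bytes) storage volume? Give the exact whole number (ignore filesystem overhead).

Capacity: 250 GB = 250,000,000,000 bytes
Per item: 613 MB = 613,000,000 bytes
⌊250,000,000,000 / 613,000,000⌋ = 407

407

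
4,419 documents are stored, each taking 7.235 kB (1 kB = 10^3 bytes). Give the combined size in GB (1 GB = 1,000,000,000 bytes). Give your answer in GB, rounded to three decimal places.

Total = 4,419 × 7.235 kB = 31971.465 kB
= 31971.465 × 1,000 bytes = 31,971,465 bytes
1 GB = 1,000,000,000 bytes
31,971,465 / 1,000,000,000 = 0.032 GB

0.032 GB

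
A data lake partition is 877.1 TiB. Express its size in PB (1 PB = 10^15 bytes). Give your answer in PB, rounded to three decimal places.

877.1 TiB × 1,099,511,627,776 bytes/TiB = 964,381,648,722,329.6 bytes
1 PB = 10^15 bytes = 1,000,000,000,000,000 bytes
964,381,648,722,329.6 / 1,000,000,000,000,000 = 0.964 PB

0.964 PB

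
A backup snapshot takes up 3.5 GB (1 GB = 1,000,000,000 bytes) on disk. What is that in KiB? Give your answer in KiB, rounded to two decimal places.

3.5 GB = 3.5 × 10^9 bytes = 3,500,000,000 bytes
1 KiB = 2^10 bytes = 1,024 bytes
3,500,000,000 / 1,024 = 3,417,968.75 KiB

3,417,968.75 KiB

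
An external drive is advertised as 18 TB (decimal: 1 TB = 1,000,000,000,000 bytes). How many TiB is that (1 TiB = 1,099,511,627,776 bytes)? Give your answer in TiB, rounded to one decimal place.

18 TB × 1,000,000,000,000 bytes/TB = 18,000,000,000,000 bytes
1 TiB = 2^40 bytes = 1,099,511,627,776 bytes
18,000,000,000,000 / 1,099,511,627,776 = 16.4 TiB

16.4 TiB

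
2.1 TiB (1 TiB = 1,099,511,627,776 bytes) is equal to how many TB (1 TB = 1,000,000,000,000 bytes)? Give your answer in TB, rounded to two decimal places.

2.1 TiB × 1,099,511,627,776 bytes/TiB = 2,308,974,418,329.6 bytes
1 TB = 10^12 bytes = 1,000,000,000,000 bytes
2,308,974,418,329.6 / 1,000,000,000,000 = 2.31 TB

2.31 TB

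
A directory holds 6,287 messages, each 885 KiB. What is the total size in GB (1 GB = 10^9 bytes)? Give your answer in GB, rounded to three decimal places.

5.698 GB

Total = 6,287 × 885 KiB = 5,563,995 KiB
= 5,563,995 × 1,024 bytes = 5,697,530,880 bytes
1 GB = 1,000,000,000 bytes
5,697,530,880 / 1,000,000,000 = 5.698 GB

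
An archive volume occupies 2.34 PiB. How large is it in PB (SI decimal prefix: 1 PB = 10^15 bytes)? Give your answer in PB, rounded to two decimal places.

2.63 PB

2.34 PiB × 1,125,899,906,842,624 bytes/PiB = 2,634,605,782,011,740.16 bytes
1 PB = 1,000,000,000,000,000 bytes
2,634,605,782,011,740.16 / 1,000,000,000,000,000 = 2.63 PB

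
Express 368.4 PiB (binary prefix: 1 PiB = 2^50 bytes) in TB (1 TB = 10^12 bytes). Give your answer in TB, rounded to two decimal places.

414,781.53 TB

368.4 PiB × 1,125,899,906,842,624 bytes/PiB = 414,781,525,680,822,681.6 bytes
1 TB = 10^12 bytes = 1,000,000,000,000 bytes
414,781,525,680,822,681.6 / 1,000,000,000,000 = 414,781.53 TB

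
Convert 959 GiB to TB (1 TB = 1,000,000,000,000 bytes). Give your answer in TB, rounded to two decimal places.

1.03 TB

959 GiB = 959 × 2^30 bytes = 1,029,718,409,216 bytes
1 TB = 10^12 bytes = 1,000,000,000,000 bytes
1,029,718,409,216 / 1,000,000,000,000 = 1.03 TB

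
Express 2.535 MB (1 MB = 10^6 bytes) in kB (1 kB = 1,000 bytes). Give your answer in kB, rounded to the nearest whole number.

2,535 kB

2.535 MB = 2.535 × 10^6 bytes = 2,535,000 bytes
1 kB = 10^3 bytes = 1,000 bytes
2,535,000 / 1,000 = 2,535 kB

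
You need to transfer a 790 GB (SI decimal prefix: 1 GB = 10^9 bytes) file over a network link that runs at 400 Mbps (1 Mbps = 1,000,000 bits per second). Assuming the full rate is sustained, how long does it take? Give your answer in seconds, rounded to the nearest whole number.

790 GB = 790,000,000,000 bytes = 6,320,000,000,000 bits
400 Mbps = 400,000,000 bits/s
time = 6,320,000,000,000 / 400,000,000 = 15,800 s

15,800 seconds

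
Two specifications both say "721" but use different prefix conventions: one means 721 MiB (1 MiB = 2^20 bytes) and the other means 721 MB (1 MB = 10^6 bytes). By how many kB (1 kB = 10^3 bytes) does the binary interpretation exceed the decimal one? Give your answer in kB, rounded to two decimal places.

35,023.30 kB

721 MiB = 721 × 1,048,576 = 756,023,296 bytes
721 MB = 721 × 1,000,000 = 721,000,000 bytes
difference = 35,023,296 bytes
35,023,296 / 1,000 = 35,023.30 kB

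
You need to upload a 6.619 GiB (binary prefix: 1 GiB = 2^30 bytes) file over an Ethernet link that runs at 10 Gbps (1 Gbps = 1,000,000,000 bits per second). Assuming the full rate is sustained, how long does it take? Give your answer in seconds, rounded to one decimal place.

6.619 GiB = 7,107,097,133.056 bytes = 56,856,777,064.448 bits
10 Gbps = 10,000,000,000 bits/s
time = 56,856,777,064.448 / 10,000,000,000 = 5.7 s

5.7 seconds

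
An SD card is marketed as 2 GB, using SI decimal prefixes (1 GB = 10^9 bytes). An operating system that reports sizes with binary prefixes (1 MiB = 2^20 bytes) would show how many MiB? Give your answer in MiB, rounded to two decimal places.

2 GB = 2 × 10^9 bytes = 2,000,000,000 bytes
1 MiB = 2^20 bytes = 1,048,576 bytes
2,000,000,000 / 1,048,576 = 1,907.35 MiB

1,907.35 MiB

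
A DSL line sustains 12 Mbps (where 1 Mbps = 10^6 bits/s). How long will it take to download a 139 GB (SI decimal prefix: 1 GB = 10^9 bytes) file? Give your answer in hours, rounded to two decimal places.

139 GB = 139,000,000,000 bytes = 1,112,000,000,000 bits
12 Mbps = 12,000,000 bits/s
time = 1,112,000,000,000 / 12,000,000 = 92,666.6667 s
92,666.6667 s / 3600 = 25.74 hours

25.74 hours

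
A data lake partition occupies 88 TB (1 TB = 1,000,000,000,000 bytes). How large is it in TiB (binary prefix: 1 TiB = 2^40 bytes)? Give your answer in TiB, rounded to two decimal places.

80.04 TiB

88 TB = 88 × 10^12 bytes = 88,000,000,000,000 bytes
1 TiB = 1,099,511,627,776 bytes
88,000,000,000,000 / 1,099,511,627,776 = 80.04 TiB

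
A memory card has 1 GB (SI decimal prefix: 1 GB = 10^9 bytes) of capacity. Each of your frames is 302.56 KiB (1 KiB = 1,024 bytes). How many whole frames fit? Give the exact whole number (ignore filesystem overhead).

3,227

Capacity: 1 GB = 1,000,000,000 bytes
Per item: 302.56 KiB = 309,821.44 bytes
⌊1,000,000,000 / 309,821.44⌋ = 3,227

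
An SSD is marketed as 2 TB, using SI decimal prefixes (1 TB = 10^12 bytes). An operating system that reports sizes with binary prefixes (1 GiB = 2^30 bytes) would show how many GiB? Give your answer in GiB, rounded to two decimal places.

1,862.65 GiB

2 TB × 1,000,000,000,000 bytes/TB = 2,000,000,000,000 bytes
1 GiB = 1,073,741,824 bytes
2,000,000,000,000 / 1,073,741,824 = 1,862.65 GiB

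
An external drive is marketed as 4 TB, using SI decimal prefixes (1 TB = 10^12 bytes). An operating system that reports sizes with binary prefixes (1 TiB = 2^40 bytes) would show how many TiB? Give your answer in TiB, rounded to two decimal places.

4 TB = 4 × 10^12 bytes = 4,000,000,000,000 bytes
1 TiB = 2^40 bytes = 1,099,511,627,776 bytes
4,000,000,000,000 / 1,099,511,627,776 = 3.64 TiB

3.64 TiB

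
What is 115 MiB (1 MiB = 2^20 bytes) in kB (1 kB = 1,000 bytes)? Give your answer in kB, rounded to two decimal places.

120,586.24 kB

115 MiB × 1,048,576 bytes/MiB = 120,586,240 bytes
1 kB = 1,000 bytes
120,586,240 / 1,000 = 120,586.24 kB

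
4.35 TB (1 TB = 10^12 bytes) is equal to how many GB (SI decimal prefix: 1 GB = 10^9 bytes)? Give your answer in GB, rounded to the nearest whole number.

4,350 GB

4.35 TB = 4.35 × 10^12 bytes = 4,350,000,000,000 bytes
1 GB = 10^9 bytes = 1,000,000,000 bytes
4,350,000,000,000 / 1,000,000,000 = 4,350 GB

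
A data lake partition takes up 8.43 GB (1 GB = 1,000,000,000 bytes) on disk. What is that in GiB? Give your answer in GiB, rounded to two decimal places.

7.85 GiB

8.43 GB = 8.43 × 10^9 bytes = 8,430,000,000 bytes
1 GiB = 1,073,741,824 bytes
8,430,000,000 / 1,073,741,824 = 7.85 GiB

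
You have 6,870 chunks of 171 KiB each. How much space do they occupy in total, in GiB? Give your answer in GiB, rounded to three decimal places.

Total = 6,870 × 171 KiB = 1,174,770 KiB
= 1,174,770 × 1,024 bytes = 1,202,964,480 bytes
1 GiB = 1,073,741,824 bytes
1,202,964,480 / 1,073,741,824 = 1.120 GiB

1.120 GiB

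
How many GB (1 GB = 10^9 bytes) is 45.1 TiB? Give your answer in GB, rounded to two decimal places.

49,587.97 GB

45.1 TiB = 45.1 × 2^40 bytes = 49,587,974,412,697.6 bytes
1 GB = 1,000,000,000 bytes
49,587,974,412,697.6 / 1,000,000,000 = 49,587.97 GB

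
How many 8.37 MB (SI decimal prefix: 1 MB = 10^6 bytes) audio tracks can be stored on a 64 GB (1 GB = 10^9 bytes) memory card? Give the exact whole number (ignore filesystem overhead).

7,646

Capacity: 64 GB = 64,000,000,000 bytes
Per item: 8.37 MB = 8,370,000 bytes
⌊64,000,000,000 / 8,370,000⌋ = 7,646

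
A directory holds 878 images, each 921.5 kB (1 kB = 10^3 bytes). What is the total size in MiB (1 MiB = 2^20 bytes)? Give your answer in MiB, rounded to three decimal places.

Total = 878 × 921.5 kB = 809,077 kB
= 809,077 × 1,000 bytes = 809,077,000 bytes
1 MiB = 1,048,576 bytes
809,077,000 / 1,048,576 = 771.596 MiB

771.596 MiB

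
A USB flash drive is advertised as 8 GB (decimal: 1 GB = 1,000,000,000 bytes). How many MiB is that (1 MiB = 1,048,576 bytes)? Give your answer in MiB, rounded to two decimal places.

7,629.39 MiB

8 GB × 1,000,000,000 bytes/GB = 8,000,000,000 bytes
1 MiB = 2^20 bytes = 1,048,576 bytes
8,000,000,000 / 1,048,576 = 7,629.39 MiB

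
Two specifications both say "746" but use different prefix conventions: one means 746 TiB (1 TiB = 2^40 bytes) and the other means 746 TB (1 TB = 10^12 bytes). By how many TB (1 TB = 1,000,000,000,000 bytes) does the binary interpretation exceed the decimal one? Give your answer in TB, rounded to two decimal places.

74.24 TB

746 TiB = 746 × 1,099,511,627,776 = 820,235,674,320,896 bytes
746 TB = 746 × 1,000,000,000,000 = 746,000,000,000,000 bytes
difference = 74,235,674,320,896 bytes
74,235,674,320,896 / 1,000,000,000,000 = 74.24 TB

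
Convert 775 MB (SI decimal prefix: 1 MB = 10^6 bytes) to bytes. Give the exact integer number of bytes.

775,000,000 bytes

775 × 1,000,000 = 775,000,000 bytes  (1 MB = 10^6 bytes)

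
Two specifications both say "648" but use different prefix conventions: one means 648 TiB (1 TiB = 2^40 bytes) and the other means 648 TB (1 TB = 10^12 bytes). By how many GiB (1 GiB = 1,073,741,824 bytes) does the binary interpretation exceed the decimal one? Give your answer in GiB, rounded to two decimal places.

60,054.97 GiB

648 TiB = 648 × 1,099,511,627,776 = 712,483,534,798,848 bytes
648 TB = 648 × 1,000,000,000,000 = 648,000,000,000,000 bytes
difference = 64,483,534,798,848 bytes
64,483,534,798,848 / 1,073,741,824 = 60,054.97 GiB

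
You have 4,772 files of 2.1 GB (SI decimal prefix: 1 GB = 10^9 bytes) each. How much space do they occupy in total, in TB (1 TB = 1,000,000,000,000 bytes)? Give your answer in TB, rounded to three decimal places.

10.021 TB

Total = 4,772 × 2.1 GB = 10021.2 GB
= 10021.2 × 1,000,000,000 bytes = 10,021,200,000,000 bytes
1 TB = 1,000,000,000,000 bytes
10,021,200,000,000 / 1,000,000,000,000 = 10.021 TB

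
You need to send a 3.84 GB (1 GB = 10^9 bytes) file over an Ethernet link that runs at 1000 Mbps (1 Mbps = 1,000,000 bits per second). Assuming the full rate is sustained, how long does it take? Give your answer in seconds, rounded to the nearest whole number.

3.84 GB = 3,840,000,000 bytes = 30,720,000,000 bits
1000 Mbps = 1,000,000,000 bits/s
time = 30,720,000,000 / 1,000,000,000 = 31 s

31 seconds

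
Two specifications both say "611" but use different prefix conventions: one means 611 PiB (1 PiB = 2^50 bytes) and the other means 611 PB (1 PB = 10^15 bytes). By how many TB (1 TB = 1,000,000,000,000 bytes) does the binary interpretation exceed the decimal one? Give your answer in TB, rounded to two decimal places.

611 PiB = 611 × 1,125,899,906,842,624 = 687,924,843,080,843,264 bytes
611 PB = 611 × 1,000,000,000,000,000 = 611,000,000,000,000,000 bytes
difference = 76,924,843,080,843,264 bytes
76,924,843,080,843,264 / 1,000,000,000,000 = 76,924.84 TB

76,924.84 TB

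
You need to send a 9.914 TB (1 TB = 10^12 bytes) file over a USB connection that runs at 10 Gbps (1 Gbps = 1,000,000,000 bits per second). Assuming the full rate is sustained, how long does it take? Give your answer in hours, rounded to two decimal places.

9.914 TB = 9,914,000,000,000 bytes = 79,312,000,000,000 bits
10 Gbps = 10,000,000,000 bits/s
time = 79,312,000,000,000 / 10,000,000,000 = 7,931.2000 s
7,931.2000 s / 3600 = 2.20 hours

2.20 hours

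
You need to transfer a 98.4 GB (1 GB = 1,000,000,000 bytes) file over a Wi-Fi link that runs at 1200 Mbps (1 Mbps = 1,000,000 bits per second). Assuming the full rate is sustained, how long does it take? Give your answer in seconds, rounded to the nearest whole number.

98.4 GB = 98,400,000,000 bytes = 787,200,000,000 bits
1200 Mbps = 1,200,000,000 bits/s
time = 787,200,000,000 / 1,200,000,000 = 656 s

656 seconds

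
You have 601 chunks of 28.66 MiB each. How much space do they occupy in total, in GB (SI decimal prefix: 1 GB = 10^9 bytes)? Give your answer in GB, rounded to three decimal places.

Total = 601 × 28.66 MiB = 17224.66 MiB
= 17224.66 × 1,048,576 bytes = 18,061,365,084.16 bytes
1 GB = 1,000,000,000 bytes
18,061,365,084.16 / 1,000,000,000 = 18.061 GB

18.061 GB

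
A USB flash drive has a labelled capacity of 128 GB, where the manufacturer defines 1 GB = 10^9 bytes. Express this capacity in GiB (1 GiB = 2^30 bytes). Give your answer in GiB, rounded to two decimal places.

119.21 GiB

128 GB = 128 × 10^9 bytes = 128,000,000,000 bytes
1 GiB = 2^30 bytes = 1,073,741,824 bytes
128,000,000,000 / 1,073,741,824 = 119.21 GiB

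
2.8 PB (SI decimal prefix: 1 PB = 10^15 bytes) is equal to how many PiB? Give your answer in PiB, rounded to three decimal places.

2.487 PiB

2.8 PB × 1,000,000,000,000,000 bytes/PB = 2,800,000,000,000,000 bytes
1 PiB = 2^50 bytes = 1,125,899,906,842,624 bytes
2,800,000,000,000,000 / 1,125,899,906,842,624 = 2.487 PiB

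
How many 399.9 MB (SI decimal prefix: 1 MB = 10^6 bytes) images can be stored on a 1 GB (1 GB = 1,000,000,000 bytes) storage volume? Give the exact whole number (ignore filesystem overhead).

Capacity: 1 GB = 1,000,000,000 bytes
Per item: 399.9 MB = 399,900,000 bytes
⌊1,000,000,000 / 399,900,000⌋ = 2

2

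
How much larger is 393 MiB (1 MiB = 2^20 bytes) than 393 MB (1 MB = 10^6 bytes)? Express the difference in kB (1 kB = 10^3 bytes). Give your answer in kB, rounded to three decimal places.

393 MiB = 393 × 1,048,576 = 412,090,368 bytes
393 MB = 393 × 1,000,000 = 393,000,000 bytes
difference = 19,090,368 bytes
19,090,368 / 1,000 = 19,090.368 kB

19,090.368 kB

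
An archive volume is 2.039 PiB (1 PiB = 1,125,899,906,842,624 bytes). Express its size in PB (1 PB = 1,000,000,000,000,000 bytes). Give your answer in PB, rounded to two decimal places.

2.30 PB

2.039 PiB × 1,125,899,906,842,624 bytes/PiB = 2,295,709,910,052,110.336 bytes
1 PB = 10^15 bytes = 1,000,000,000,000,000 bytes
2,295,709,910,052,110.336 / 1,000,000,000,000,000 = 2.30 PB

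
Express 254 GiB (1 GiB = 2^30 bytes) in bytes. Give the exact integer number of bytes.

272,730,423,296 bytes

254 × 1,073,741,824 = 272,730,423,296 bytes  (1 GiB = 2^30 bytes)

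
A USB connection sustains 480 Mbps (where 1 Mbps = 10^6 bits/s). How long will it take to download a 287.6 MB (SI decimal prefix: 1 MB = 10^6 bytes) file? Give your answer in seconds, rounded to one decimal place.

4.8 seconds

287.6 MB = 287,600,000 bytes = 2,300,800,000 bits
480 Mbps = 480,000,000 bits/s
time = 2,300,800,000 / 480,000,000 = 4.8 s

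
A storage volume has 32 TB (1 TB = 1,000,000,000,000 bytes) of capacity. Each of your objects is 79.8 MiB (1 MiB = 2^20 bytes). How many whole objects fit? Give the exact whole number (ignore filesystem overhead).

Capacity: 32 TB = 32,000,000,000,000 bytes
Per item: 79.8 MiB = 83,676,364.8 bytes
⌊32,000,000,000,000 / 83,676,364.8⌋ = 382,425

382,425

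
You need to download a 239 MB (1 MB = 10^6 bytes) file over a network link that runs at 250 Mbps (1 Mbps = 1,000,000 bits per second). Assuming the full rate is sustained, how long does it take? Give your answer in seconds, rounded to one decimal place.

239 MB = 239,000,000 bytes = 1,912,000,000 bits
250 Mbps = 250,000,000 bits/s
time = 1,912,000,000 / 250,000,000 = 7.6 s

7.6 seconds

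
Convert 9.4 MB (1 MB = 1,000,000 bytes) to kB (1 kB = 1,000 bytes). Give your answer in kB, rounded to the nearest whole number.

9,400 kB

9.4 MB = 9.4 × 10^6 bytes = 9,400,000 bytes
1 kB = 1,000 bytes
9,400,000 / 1,000 = 9,400 kB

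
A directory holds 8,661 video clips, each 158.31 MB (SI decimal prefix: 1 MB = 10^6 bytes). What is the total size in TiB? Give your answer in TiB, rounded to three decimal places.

Total = 8,661 × 158.31 MB = 1371122.91 MB
= 1371122.91 × 1,000,000 bytes = 1,371,122,910,000 bytes
1 TiB = 1,099,511,627,776 bytes
1,371,122,910,000 / 1,099,511,627,776 = 1.247 TiB

1.247 TiB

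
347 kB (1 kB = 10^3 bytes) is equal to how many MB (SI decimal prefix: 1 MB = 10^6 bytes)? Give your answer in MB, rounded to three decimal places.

347 kB = 347 × 10^3 bytes = 347,000 bytes
1 MB = 10^6 bytes = 1,000,000 bytes
347,000 / 1,000,000 = 0.347 MB

0.347 MB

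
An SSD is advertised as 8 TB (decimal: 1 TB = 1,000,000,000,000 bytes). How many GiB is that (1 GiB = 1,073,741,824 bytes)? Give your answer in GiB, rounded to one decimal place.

8 TB = 8 × 10^12 bytes = 8,000,000,000,000 bytes
1 GiB = 2^30 bytes = 1,073,741,824 bytes
8,000,000,000,000 / 1,073,741,824 = 7,450.6 GiB

7,450.6 GiB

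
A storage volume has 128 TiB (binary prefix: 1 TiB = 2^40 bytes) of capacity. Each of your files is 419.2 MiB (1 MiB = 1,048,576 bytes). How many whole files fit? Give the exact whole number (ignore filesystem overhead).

Capacity: 128 TiB = 140,737,488,355,328 bytes
Per item: 419.2 MiB = 439,563,059.2 bytes
⌊140,737,488,355,328 / 439,563,059.2⌋ = 320,175

320,175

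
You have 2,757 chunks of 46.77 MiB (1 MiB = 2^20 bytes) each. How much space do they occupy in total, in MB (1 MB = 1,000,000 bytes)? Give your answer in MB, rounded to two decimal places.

Total = 2,757 × 46.77 MiB = 128944.89 MiB
= 128944.89 × 1,048,576 bytes = 135,208,516,976.64 bytes
1 MB = 1,000,000 bytes
135,208,516,976.64 / 1,000,000 = 135,208.52 MB

135,208.52 MB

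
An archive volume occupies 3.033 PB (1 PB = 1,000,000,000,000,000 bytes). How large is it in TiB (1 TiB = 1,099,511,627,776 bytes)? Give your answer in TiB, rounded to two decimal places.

3.033 PB = 3.033 × 10^15 bytes = 3,033,000,000,000,000 bytes
1 TiB = 1,099,511,627,776 bytes
3,033,000,000,000,000 / 1,099,511,627,776 = 2,758.50 TiB

2,758.50 TiB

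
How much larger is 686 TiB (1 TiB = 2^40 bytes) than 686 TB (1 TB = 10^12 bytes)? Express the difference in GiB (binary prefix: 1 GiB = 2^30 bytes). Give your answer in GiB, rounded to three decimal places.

686 TiB = 686 × 1,099,511,627,776 = 754,264,976,654,336 bytes
686 TB = 686 × 1,000,000,000,000 = 686,000,000,000,000 bytes
difference = 68,264,976,654,336 bytes
68,264,976,654,336 / 1,073,741,824 = 63,576.714 GiB

63,576.714 GiB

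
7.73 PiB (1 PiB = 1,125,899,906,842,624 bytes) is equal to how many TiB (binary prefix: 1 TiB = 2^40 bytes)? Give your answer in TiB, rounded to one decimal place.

7.73 PiB = 7.73 × 2^50 bytes = 8,703,206,279,893,483.52 bytes
1 TiB = 2^40 bytes = 1,099,511,627,776 bytes
8,703,206,279,893,483.52 / 1,099,511,627,776 = 7,915.5 TiB

7,915.5 TiB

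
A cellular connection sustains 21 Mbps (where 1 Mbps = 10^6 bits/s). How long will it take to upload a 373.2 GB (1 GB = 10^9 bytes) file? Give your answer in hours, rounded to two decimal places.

373.2 GB = 373,200,000,000 bytes = 2,985,600,000,000 bits
21 Mbps = 21,000,000 bits/s
time = 2,985,600,000,000 / 21,000,000 = 142,171.4286 s
142,171.4286 s / 3600 = 39.49 hours

39.49 hours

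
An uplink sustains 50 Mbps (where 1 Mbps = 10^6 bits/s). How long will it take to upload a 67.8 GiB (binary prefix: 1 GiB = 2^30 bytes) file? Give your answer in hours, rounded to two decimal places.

3.24 hours

67.8 GiB = 72,799,695,667.2 bytes = 582,397,565,337.6 bits
50 Mbps = 50,000,000 bits/s
time = 582,397,565,337.6 / 50,000,000 = 11,647.9513 s
11,647.9513 s / 3600 = 3.24 hours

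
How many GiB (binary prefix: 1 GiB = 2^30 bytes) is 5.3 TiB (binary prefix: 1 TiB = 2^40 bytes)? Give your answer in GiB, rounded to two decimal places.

5,427.20 GiB

5.3 TiB = 5.3 × 2^40 bytes = 5,827,411,627,212.8 bytes
1 GiB = 2^30 bytes = 1,073,741,824 bytes
5,827,411,627,212.8 / 1,073,741,824 = 5,427.20 GiB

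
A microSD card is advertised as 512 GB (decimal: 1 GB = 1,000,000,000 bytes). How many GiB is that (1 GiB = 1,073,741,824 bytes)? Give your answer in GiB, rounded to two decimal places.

512 GB = 512 × 10^9 bytes = 512,000,000,000 bytes
1 GiB = 1,073,741,824 bytes
512,000,000,000 / 1,073,741,824 = 476.84 GiB

476.84 GiB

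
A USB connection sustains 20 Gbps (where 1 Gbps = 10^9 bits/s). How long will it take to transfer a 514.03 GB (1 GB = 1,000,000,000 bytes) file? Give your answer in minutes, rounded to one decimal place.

514.03 GB = 514,030,000,000 bytes = 4,112,240,000,000 bits
20 Gbps = 20,000,000,000 bits/s
time = 4,112,240,000,000 / 20,000,000,000 = 205.61 s
205.61 s / 60 = 3.4 minutes

3.4 minutes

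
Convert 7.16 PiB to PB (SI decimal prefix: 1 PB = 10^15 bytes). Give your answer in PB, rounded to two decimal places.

7.16 PiB = 7.16 × 2^50 bytes = 8,061,443,332,993,187.84 bytes
1 PB = 10^15 bytes = 1,000,000,000,000,000 bytes
8,061,443,332,993,187.84 / 1,000,000,000,000,000 = 8.06 PB

8.06 PB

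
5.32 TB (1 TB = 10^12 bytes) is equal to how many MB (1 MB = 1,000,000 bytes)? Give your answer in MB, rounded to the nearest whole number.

5.32 TB × 1,000,000,000,000 bytes/TB = 5,320,000,000,000 bytes
1 MB = 1,000,000 bytes
5,320,000,000,000 / 1,000,000 = 5,320,000 MB

5,320,000 MB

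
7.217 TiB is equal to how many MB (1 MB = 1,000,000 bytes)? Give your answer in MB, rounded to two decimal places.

7,935,175.42 MB

7.217 TiB = 7.217 × 2^40 bytes = 7,935,175,417,659.392 bytes
1 MB = 1,000,000 bytes
7,935,175,417,659.392 / 1,000,000 = 7,935,175.42 MB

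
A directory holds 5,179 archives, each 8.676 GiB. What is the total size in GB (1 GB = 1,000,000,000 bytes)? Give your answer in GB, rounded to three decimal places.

Total = 5,179 × 8.676 GiB = 44933.004 GiB
= 44933.004 × 1,073,741,824 bytes = 48,246,445,672,759.296 bytes
1 GB = 1,000,000,000 bytes
48,246,445,672,759.296 / 1,000,000,000 = 48,246.446 GB

48,246.446 GB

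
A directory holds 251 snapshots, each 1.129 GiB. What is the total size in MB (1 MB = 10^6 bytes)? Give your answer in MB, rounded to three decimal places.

304,275.884 MB

Total = 251 × 1.129 GiB = 283.379 GiB
= 283.379 × 1,073,741,824 bytes = 304,275,884,343.296 bytes
1 MB = 1,000,000 bytes
304,275,884,343.296 / 1,000,000 = 304,275.884 MB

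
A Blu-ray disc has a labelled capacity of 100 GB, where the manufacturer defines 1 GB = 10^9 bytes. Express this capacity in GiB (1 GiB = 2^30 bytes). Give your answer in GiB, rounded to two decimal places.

93.13 GiB

100 GB × 1,000,000,000 bytes/GB = 100,000,000,000 bytes
1 GiB = 2^30 bytes = 1,073,741,824 bytes
100,000,000,000 / 1,073,741,824 = 93.13 GiB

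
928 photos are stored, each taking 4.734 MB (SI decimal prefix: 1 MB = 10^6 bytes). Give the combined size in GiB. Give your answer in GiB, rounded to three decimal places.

Total = 928 × 4.734 MB = 4393.152 MB
= 4393.152 × 1,000,000 bytes = 4,393,152,000 bytes
1 GiB = 1,073,741,824 bytes
4,393,152,000 / 1,073,741,824 = 4.091 GiB

4.091 GiB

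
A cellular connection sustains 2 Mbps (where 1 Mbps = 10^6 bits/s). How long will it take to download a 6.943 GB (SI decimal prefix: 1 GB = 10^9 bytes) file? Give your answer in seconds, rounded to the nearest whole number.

6.943 GB = 6,943,000,000 bytes = 55,544,000,000 bits
2 Mbps = 2,000,000 bits/s
time = 55,544,000,000 / 2,000,000 = 27,772 s

27,772 seconds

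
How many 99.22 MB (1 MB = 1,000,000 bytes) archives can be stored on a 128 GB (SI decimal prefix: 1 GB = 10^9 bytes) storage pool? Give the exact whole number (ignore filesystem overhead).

1,290

Capacity: 128 GB = 128,000,000,000 bytes
Per item: 99.22 MB = 99,220,000 bytes
⌊128,000,000,000 / 99,220,000⌋ = 1,290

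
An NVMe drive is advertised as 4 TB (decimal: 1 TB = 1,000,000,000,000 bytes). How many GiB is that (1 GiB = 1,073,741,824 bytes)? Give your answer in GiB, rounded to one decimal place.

3,725.3 GiB

4 TB = 4 × 10^12 bytes = 4,000,000,000,000 bytes
1 GiB = 2^30 bytes = 1,073,741,824 bytes
4,000,000,000,000 / 1,073,741,824 = 3,725.3 GiB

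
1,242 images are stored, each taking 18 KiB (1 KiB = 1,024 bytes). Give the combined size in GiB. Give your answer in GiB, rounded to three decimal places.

0.021 GiB

Total = 1,242 × 18 KiB = 22,356 KiB
= 22,356 × 1,024 bytes = 22,892,544 bytes
1 GiB = 1,073,741,824 bytes
22,892,544 / 1,073,741,824 = 0.021 GiB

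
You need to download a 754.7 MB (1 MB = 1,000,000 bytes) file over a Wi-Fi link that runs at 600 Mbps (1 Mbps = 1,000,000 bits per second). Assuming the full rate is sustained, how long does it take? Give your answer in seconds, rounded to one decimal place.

754.7 MB = 754,700,000 bytes = 6,037,600,000 bits
600 Mbps = 600,000,000 bits/s
time = 6,037,600,000 / 600,000,000 = 10.1 s

10.1 seconds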